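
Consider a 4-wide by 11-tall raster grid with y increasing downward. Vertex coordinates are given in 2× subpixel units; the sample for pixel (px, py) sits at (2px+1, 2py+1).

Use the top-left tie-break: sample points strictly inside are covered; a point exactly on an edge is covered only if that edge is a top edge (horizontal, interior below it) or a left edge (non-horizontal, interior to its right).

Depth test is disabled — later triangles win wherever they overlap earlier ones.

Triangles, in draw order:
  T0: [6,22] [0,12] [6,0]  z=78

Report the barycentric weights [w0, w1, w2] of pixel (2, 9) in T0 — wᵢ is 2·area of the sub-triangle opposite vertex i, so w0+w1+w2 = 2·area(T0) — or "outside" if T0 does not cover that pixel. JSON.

T0:
  2·area = 132
  edge (6, 22)→(0, 12): d=(-6,-10) top-left  bias=+0
  edge (0, 12)→(6, 0): d=(6,-12) top-left  bias=+0
  edge (6, 0)→(6, 22): d=(0,22) right/bottom  bias=-1
    (2,1)@(5, 3): e=[104,6,22] → █
    (3,1)@(7, 3): e=[124,30,-22] → ·
    (2,2)@(5, 5): e=[92,18,22] → █
    (3,2)@(7, 5): e=[112,42,-22] → ·
    (1,3)@(3, 7): e=[60,6,66] → █
    (3,3)@(7, 7): e=[100,54,-22] → ·
    (1,4)@(3, 9): e=[48,18,66] → █
    (3,4)@(7, 9): e=[88,66,-22] → ·
    (0,5)@(1, 11): e=[16,6,110] → █
    (3,5)@(7, 11): e=[76,78,-22] → ·
    (0,6)@(1, 13): e=[4,18,110] → █
    (3,6)@(7, 13): e=[64,90,-22] → ·
    (1,8)@(3, 17): e=[0,66,66] → █  [on edge]
  covered (17 px):
    · · · ·
    · · █ ·
    · · █ ·
    · █ █ ·
    · █ █ ·
    █ █ █ ·
    █ █ █ ·
    · █ █ ·
    · █ █ ·
    · · █ ·
    · · · ·

Result: [102,22,8]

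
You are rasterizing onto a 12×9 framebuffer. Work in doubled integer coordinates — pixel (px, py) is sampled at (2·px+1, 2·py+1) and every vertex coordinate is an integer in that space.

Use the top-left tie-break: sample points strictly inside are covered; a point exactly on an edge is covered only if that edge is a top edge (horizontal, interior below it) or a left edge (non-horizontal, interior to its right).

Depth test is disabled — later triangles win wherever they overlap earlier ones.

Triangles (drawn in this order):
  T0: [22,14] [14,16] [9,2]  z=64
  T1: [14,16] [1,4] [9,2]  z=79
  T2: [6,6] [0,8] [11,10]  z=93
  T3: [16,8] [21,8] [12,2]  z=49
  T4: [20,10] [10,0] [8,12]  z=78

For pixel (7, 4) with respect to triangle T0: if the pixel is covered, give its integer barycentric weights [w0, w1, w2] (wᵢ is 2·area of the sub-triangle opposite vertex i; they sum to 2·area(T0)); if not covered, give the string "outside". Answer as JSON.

T0:
  2·area = 122
  edge (22, 14)→(14, 16): d=(-8,2) right/bottom  bias=-1
  edge (14, 16)→(9, 2): d=(-5,-14) top-left  bias=+0
  edge (9, 2)→(22, 14): d=(13,12) right/bottom  bias=-1
    (5,2)@(11, 5): e=[94,13,15] → #
    (6,2)@(13, 5): e=[90,41,-9] → ·
    (5,3)@(11, 7): e=[78,3,41] → #
    (6,3)@(13, 7): e=[74,31,17] → #
    (7,3)@(15, 7): e=[70,59,-7] → ·
    (5,4)@(11, 9): e=[62,-7,67] → ·
    (6,4)@(13, 9): e=[58,21,43] → #
    (7,4)@(15, 9): e=[54,49,19] → #
    (8,4)@(17, 9): e=[50,77,-5] → ·
    (6,5)@(13, 11): e=[42,11,69] → #
    (8,5)@(17, 11): e=[34,67,21] → #
    (9,5)@(19, 11): e=[30,95,-3] → ·
  covered (14 px):
    · · · · · · · · · · · ·
    · · · · · · · · · · · ·
    · · · · · # · · · · · ·
    · · · · · # # · · · · ·
    · · · · · · # # · · · ·
    · · · · · · # # # · · ·
    · · · · · · # # # # · ·
    · · · · · · · # # · · ·
    · · · · · · · · · · · ·
T1:
  2·area = 122
  edge (14, 16)→(1, 4): d=(-13,-12) top-left  bias=+0
  edge (1, 4)→(9, 2): d=(8,-2) top-left  bias=+0
  edge (9, 2)→(14, 16): d=(5,14) right/bottom  bias=-1
    (6,0)@(13, 1): e=[183,0,-61] → ·  [on edge]
    (2,1)@(5, 3): e=[61,0,61] → #  [on edge]
    (3,1)@(7, 3): e=[85,4,33] → #
    (4,1)@(9, 3): e=[109,8,5] → #
    (5,1)@(11, 3): e=[133,12,-23] → ·
    (1,2)@(3, 5): e=[11,12,99] → #
    (5,2)@(11, 5): e=[107,28,-13] → ·
    (1,3)@(3, 7): e=[-15,28,109] → ·
    (2,3)@(5, 7): e=[9,32,81] → #
    (5,3)@(11, 7): e=[81,44,-3] → ·
    (2,4)@(5, 9): e=[-17,48,91] → ·
    (3,4)@(7, 9): e=[7,52,63] → #
  covered (17 px):
    · · · · · · · · · · · ·
    · · # # # · · · · · · ·
    · # # # # · · · · · · ·
    · · # # # · · · · · · ·
    · · · # # # · · · · · ·
    · · · · # # · · · · · ·
    · · · · · # · · · · · ·
    · · · · · · # · · · · ·
    · · · · · · · · · · · ·
T2:
  2·area = 34  (B↔C swapped to make it positive)
  edge (6, 6)→(11, 10): d=(5,4) right/bottom  bias=-1
  edge (11, 10)→(0, 8): d=(-11,-2) top-left  bias=+0
  edge (0, 8)→(6, 6): d=(6,-2) top-left  bias=+0
    (10,0)@(21, 1): e=[-85,119,0] → ·  [on edge]
    (7,1)@(15, 3): e=[-51,85,0] → ·  [on edge]
    (4,2)@(9, 5): e=[-17,51,0] → ·  [on edge]
    (1,3)@(3, 7): e=[17,17,0] → #  [on edge]
    (2,3)@(5, 7): e=[9,21,4] → #
    (3,3)@(7, 7): e=[1,25,8] → #
    (4,3)@(9, 7): e=[-7,29,12] → ·
    (1,4)@(3, 9): e=[27,-5,12] → ·
    (2,4)@(5, 9): e=[19,-1,16] → ·
    (3,4)@(7, 9): e=[11,3,20] → #
    (4,4)@(9, 9): e=[3,7,24] → #
    (5,4)@(11, 9): e=[-5,11,28] → ·
  covered (5 px):
    · · · · · · · · · · · ·
    · · · · · · · · · · · ·
    · · · · · · · · · · · ·
    · # # # · · · · · · · ·
    · · · # # · · · · · · ·
    · · · · · · · · · · · ·
    · · · · · · · · · · · ·
    · · · · · · · · · · · ·
    · · · · · · · · · · · ·
T3:
  2·area = 30  (B↔C swapped to make it positive)
  edge (16, 8)→(12, 2): d=(-4,-6) top-left  bias=+0
  edge (12, 2)→(21, 8): d=(9,6) right/bottom  bias=-1
  edge (21, 8)→(16, 8): d=(-5,0) right/bottom  bias=-1
    (6,1)@(13, 3): e=[2,3,25] → #
    (7,1)@(15, 3): e=[14,-9,25] → ·
    (6,2)@(13, 5): e=[-6,21,15] → ·
    (7,2)@(15, 5): e=[6,9,15] → #
    (8,2)@(17, 5): e=[18,-3,15] → ·
    (7,3)@(15, 7): e=[-2,27,5] → ·
    (8,3)@(17, 7): e=[10,15,5] → #
    (9,3)@(19, 7): e=[22,3,5] → #
    (10,3)@(21, 7): e=[34,-9,5] → ·
    (8,4)@(17, 9): e=[2,33,-5] → ·
    (9,4)@(19, 9): e=[14,21,-5] → ·
  covered (4 px):
    · · · · · · · · · · · ·
    · · · · · · # · · · · ·
    · · · · · · · # · · · ·
    · · · · · · · · # # · ·
    · · · · · · · · · · · ·
    · · · · · · · · · · · ·
    · · · · · · · · · · · ·
    · · · · · · · · · · · ·
    · · · · · · · · · · · ·
T4:
  2·area = 140  (B↔C swapped to make it positive)
  edge (20, 10)→(8, 12): d=(-12,2) right/bottom  bias=-1
  edge (8, 12)→(10, 0): d=(2,-12) top-left  bias=+0
  edge (10, 0)→(20, 10): d=(10,10) right/bottom  bias=-1
    (5,0)@(11, 1): e=[126,14,0] → ·  [on edge]
    (5,1)@(11, 3): e=[102,18,20] → #
    (6,1)@(13, 3): e=[98,42,0] → ·  [on edge]
    (5,2)@(11, 5): e=[78,22,40] → #
    (6,2)@(13, 5): e=[74,46,20] → #
    (7,2)@(15, 5): e=[70,70,0] → ·  [on edge]
    (4,3)@(9, 7): e=[58,2,80] → #
    (7,3)@(15, 7): e=[46,74,20] → #
    (8,3)@(17, 7): e=[42,98,0] → ·  [on edge]
    (4,4)@(9, 9): e=[34,6,100] → #
    (8,4)@(17, 9): e=[18,102,20] → #
    (9,4)@(19, 9): e=[14,126,0] → ·  [on edge]
    (10,5)@(21, 11): e=[-14,154,0] → ·  [on edge]
    (11,6)@(23, 13): e=[-42,182,0] → ·  [on edge]
  covered (15 px):
    · · · · · · · · · · · ·
    · · · · · # · · · · · ·
    · · · · · # # · · · · ·
    · · · · # # # # · · · ·
    · · · · # # # # # · · ·
    · · · · # # # · · · · ·
    · · · · · · · · · · · ·
    · · · · · · · · · · · ·
    · · · · · · · · · · · ·

Final: [49,19,54]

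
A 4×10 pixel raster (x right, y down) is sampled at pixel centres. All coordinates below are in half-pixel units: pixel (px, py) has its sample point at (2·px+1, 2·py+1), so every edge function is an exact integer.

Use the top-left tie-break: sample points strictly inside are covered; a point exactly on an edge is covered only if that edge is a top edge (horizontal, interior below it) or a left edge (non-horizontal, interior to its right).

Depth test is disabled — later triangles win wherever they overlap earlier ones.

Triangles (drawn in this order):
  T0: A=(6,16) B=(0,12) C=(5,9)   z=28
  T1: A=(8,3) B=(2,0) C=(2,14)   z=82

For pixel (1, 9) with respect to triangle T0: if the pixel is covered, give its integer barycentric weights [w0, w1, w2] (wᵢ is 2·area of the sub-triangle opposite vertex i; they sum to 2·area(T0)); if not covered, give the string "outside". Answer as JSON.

T0:
  2·area = 38
  edge (6, 16)→(0, 12): d=(-6,-4) top-left  bias=+0
  edge (0, 12)→(5, 9): d=(5,-3) top-left  bias=+0
  edge (5, 9)→(6, 16): d=(1,7) right/bottom  bias=-1
    (2,4)@(5, 9): e=[38,0,0] → ·  [on edge]
    (1,5)@(3, 11): e=[18,4,16] → #
    (2,5)@(5, 11): e=[26,10,2] → #
    (3,5)@(7, 11): e=[34,16,-12] → ·
    (1,6)@(3, 13): e=[6,14,18] → #
    (3,6)@(7, 13): e=[22,26,-10] → ·
    (1,7)@(3, 15): e=[-6,24,20] → ·
    (2,7)@(5, 15): e=[2,30,6] → #
    (3,7)@(7, 15): e=[10,36,-8] → ·
    (2,8)@(5, 17): e=[-10,40,8] → ·
  covered (5 px):
    · · · ·
    · · · ·
    · · · ·
    · · · ·
    · · · ·
    · # # ·
    · # # ·
    · · # ·
    · · · ·
    · · · ·
T1:
  2·area = 84  (B↔C swapped to make it positive)
  edge (8, 3)→(2, 14): d=(-6,11) right/bottom  bias=-1
  edge (2, 14)→(2, 0): d=(0,-14) top-left  bias=+0
  edge (2, 0)→(8, 3): d=(6,3) right/bottom  bias=-1
    (1,0)@(3, 1): e=[67,14,3] → #
    (2,0)@(5, 1): e=[45,42,-3] → ·
    (1,1)@(3, 3): e=[55,14,15] → #
    (2,1)@(5, 3): e=[33,42,9] → #
    (3,1)@(7, 3): e=[11,70,3] → #
    (1,2)@(3, 5): e=[43,14,27] → #
    (3,2)@(7, 5): e=[-1,70,15] → ·
    (1,3)@(3, 7): e=[31,14,39] → #
    (3,3)@(7, 7): e=[-13,70,27] → ·
    (1,4)@(3, 9): e=[19,14,51] → #
    (2,4)@(5, 9): e=[-3,42,45] → ·
    (1,5)@(3, 11): e=[7,14,63] → #
  covered (10 px):
    · # · ·
    · # # #
    · # # ·
    · # # ·
    · # · ·
    · # · ·
    · · · ·
    · · · ·
    · · · ·
    · · · ·

Answer: "outside"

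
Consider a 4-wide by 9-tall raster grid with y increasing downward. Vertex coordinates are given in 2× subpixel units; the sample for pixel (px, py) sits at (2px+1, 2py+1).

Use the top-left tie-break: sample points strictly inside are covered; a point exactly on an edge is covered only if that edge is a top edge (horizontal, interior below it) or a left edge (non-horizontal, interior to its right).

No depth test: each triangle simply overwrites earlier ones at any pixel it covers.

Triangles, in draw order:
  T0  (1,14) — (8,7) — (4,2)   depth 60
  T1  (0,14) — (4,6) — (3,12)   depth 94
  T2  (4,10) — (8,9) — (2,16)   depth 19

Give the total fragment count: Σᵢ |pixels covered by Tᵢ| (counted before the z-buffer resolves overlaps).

T0:
  2·area = 63  (B↔C swapped to make it positive)
  edge (1, 14)→(4, 2): d=(3,-12) top-left  bias=+0
  edge (4, 2)→(8, 7): d=(4,5) right/bottom  bias=-1
  edge (8, 7)→(1, 14): d=(-7,7) right/bottom  bias=-1
    (2,2)@(5, 5): e=[21,7,35] → X
    (3,2)@(7, 5): e=[45,-3,21] → .
    (1,3)@(3, 7): e=[3,25,35] → X
    (3,3)@(7, 7): e=[51,5,7] → X
    (1,4)@(3, 9): e=[9,33,21] → X
    (3,4)@(7, 9): e=[57,13,-7] → .
    (1,5)@(3, 11): e=[15,41,7] → X
    (2,5)@(5, 11): e=[39,31,-7] → .
    (1,6)@(3, 13): e=[21,49,-7] → .
  covered (7 px):
    . . . .
    . . . .
    . . X .
    . X X X
    . X X .
    . X . .
    . . . .
    . . . .
    . . . .
T1:
  2·area = 16
  edge (0, 14)→(4, 6): d=(4,-8) top-left  bias=+0
  edge (4, 6)→(3, 12): d=(-1,6) right/bottom  bias=-1
  edge (3, 12)→(0, 14): d=(-3,2) right/bottom  bias=-1
    (1,4)@(3, 9): e=[4,3,9] → X
    (2,4)@(5, 9): e=[20,-9,5] → .
    (1,5)@(3, 11): e=[12,1,3] → X
    (2,5)@(5, 11): e=[28,-11,-1] → .
    (0,6)@(1, 13): e=[4,11,1] → X
    (1,6)@(3, 13): e=[20,-1,-3] → .
    (0,7)@(1, 15): e=[12,9,-5] → .
  covered (3 px):
    . . . .
    . . . .
    . . . .
    . . . .
    . X . .
    . X . .
    X . . .
    . . . .
    . . . .
T2:
  2·area = 22
  edge (4, 10)→(8, 9): d=(4,-1) top-left  bias=+0
  edge (8, 9)→(2, 16): d=(-6,7) right/bottom  bias=-1
  edge (2, 16)→(4, 10): d=(2,-6) top-left  bias=+0
    (3,0)@(7, 1): e=[-33,55,0] → .  [on edge]
    (2,3)@(5, 7): e=[-11,33,0] → .  [on edge]
    (2,5)@(5, 11): e=[5,9,8] → X
    (3,5)@(7, 11): e=[7,-5,20] → .
    (1,6)@(3, 13): e=[11,11,0] → X  [on edge]
    (2,6)@(5, 13): e=[13,-3,12] → .
    (1,7)@(3, 15): e=[19,-1,4] → .
  covered (2 px):
    . . . .
    . . . .
    . . . .
    . . . .
    . . . .
    . . X .
    . X . .
    . . . .
    . . . .

Final: 12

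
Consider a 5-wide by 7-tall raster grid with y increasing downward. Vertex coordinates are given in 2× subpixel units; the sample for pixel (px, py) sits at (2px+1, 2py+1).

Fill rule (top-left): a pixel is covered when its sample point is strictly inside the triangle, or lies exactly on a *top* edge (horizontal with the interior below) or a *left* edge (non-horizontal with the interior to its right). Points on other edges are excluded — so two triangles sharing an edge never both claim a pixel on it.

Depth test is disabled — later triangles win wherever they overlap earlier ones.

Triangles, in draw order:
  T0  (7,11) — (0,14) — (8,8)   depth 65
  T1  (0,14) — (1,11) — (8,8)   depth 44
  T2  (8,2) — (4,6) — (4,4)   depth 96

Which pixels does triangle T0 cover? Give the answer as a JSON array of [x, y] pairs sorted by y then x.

T0:
  2·area = 18
  edge (7, 11)→(0, 14): d=(-7,3) right/bottom  bias=-1
  edge (0, 14)→(8, 8): d=(8,-6) top-left  bias=+0
  edge (8, 8)→(7, 11): d=(-1,3) right/bottom  bias=-1
    (4,2)@(9, 5): e=[36,-18,0] → ·  [on edge]
    (3,4)@(7, 9): e=[14,2,2] → █
    (4,4)@(9, 9): e=[8,14,-4] → ·
    (2,5)@(5, 11): e=[6,6,6] → █
    (3,5)@(7, 11): e=[0,18,0] → ·  [on edge]
    (2,6)@(5, 13): e=[-8,22,4] → ·
  covered (2 px):
    · · · · ·
    · · · · ·
    · · · · ·
    · · · · ·
    · · · █ ·
    · · █ · ·
    · · · · ·
T1:
  2·area = 18
  edge (0, 14)→(1, 11): d=(1,-3) top-left  bias=+0
  edge (1, 11)→(8, 8): d=(7,-3) top-left  bias=+0
  edge (8, 8)→(0, 14): d=(-8,6) right/bottom  bias=-1
    (1,2)@(3, 5): e=[0,-36,54] → ·  [on edge]
    (0,5)@(1, 11): e=[0,0,18] → █  [on edge]
    (1,5)@(3, 11): e=[6,6,6] → █
    (2,5)@(5, 11): e=[12,12,-6] → ·
    (0,6)@(1, 13): e=[2,14,2] → █
    (1,6)@(3, 13): e=[8,20,-10] → ·
  covered (3 px):
    · · · · ·
    · · · · ·
    · · · · ·
    · · · · ·
    · · · · ·
    █ █ · · ·
    █ · · · ·
T2:
  2·area = 8
  edge (8, 2)→(4, 6): d=(-4,4) right/bottom  bias=-1
  edge (4, 6)→(4, 4): d=(0,-2) top-left  bias=+0
  edge (4, 4)→(8, 2): d=(4,-2) top-left  bias=+0
    (4,0)@(9, 1): e=[0,10,-2] → ·  [on edge]
    (3,1)@(7, 3): e=[0,6,2] → ·  [on edge]
    (2,2)@(5, 5): e=[0,2,6] → ·  [on edge]
    (1,3)@(3, 7): e=[0,-2,10] → ·  [on edge]
    (0,4)@(1, 9): e=[0,-6,14] → ·  [on edge]
  covered (0 px):
    · · · · ·
    · · · · ·
    · · · · ·
    · · · · ·
    · · · · ·
    · · · · ·
    · · · · ·

Answer: [[3,4],[2,5]]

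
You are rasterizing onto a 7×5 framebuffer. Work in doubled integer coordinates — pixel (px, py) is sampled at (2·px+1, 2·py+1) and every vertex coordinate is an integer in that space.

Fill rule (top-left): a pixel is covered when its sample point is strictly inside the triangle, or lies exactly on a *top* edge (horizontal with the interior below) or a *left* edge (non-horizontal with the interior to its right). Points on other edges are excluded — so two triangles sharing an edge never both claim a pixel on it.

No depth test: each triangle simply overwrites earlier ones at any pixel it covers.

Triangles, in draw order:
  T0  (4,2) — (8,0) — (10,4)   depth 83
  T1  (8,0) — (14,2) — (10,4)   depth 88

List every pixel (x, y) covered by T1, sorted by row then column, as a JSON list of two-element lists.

T0:
  2·area = 20
  edge (4, 2)→(8, 0): d=(4,-2) top-left  bias=+0
  edge (8, 0)→(10, 4): d=(2,4) right/bottom  bias=-1
  edge (10, 4)→(4, 2): d=(-6,-2) top-left  bias=+0
    (0,0)@(1, 1): e=[-10,30,0] → .  [on edge]
    (3,0)@(7, 1): e=[2,6,12] → X
    (4,0)@(9, 1): e=[6,-2,16] → .
    (3,1)@(7, 3): e=[10,10,0] → X  [on edge]
    (4,1)@(9, 3): e=[14,2,4] → X
    (5,1)@(11, 3): e=[18,-6,8] → .
    (3,2)@(7, 5): e=[18,14,-12] → .
    (4,2)@(9, 5): e=[22,6,-8] → .
    (6,2)@(13, 5): e=[30,-10,0] → .  [on edge]
  covered (3 px):
    . . . X . . .
    . . . X X . .
    . . . . . . .
    . . . . . . .
    . . . . . . .
T1:
  2·area = 20
  edge (8, 0)→(14, 2): d=(6,2) right/bottom  bias=-1
  edge (14, 2)→(10, 4): d=(-4,2) right/bottom  bias=-1
  edge (10, 4)→(8, 0): d=(-2,-4) top-left  bias=+0
    (4,0)@(9, 1): e=[4,14,2] → X
    (5,0)@(11, 1): e=[0,10,10] → .  [on edge]
    (4,1)@(9, 3): e=[16,6,-2] → .
    (5,1)@(11, 3): e=[12,2,6] → X
    (6,1)@(13, 3): e=[8,-2,14] → .
    (5,2)@(11, 5): e=[24,-6,2] → .
  covered (2 px):
    . . . . X . .
    . . . . . X .
    . . . . . . .
    . . . . . . .
    . . . . . . .

Final: [[4,0],[5,1]]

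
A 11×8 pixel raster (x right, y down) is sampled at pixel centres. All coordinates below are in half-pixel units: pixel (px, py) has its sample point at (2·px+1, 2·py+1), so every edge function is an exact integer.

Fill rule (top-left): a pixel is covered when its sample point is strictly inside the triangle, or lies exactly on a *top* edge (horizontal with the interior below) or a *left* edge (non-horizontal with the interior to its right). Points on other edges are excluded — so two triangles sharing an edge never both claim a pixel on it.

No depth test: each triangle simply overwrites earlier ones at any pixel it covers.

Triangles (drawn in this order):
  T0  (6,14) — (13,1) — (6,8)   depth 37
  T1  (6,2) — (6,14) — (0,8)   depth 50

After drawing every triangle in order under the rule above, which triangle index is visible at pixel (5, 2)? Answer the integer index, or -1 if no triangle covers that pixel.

T0:
  2·area = 42  (B↔C swapped to make it positive)
  edge (6, 14)→(6, 8): d=(0,-6) top-left  bias=+0
  edge (6, 8)→(13, 1): d=(7,-7) top-left  bias=+0
  edge (13, 1)→(6, 14): d=(-7,13) right/bottom  bias=-1
    (6,0)@(13, 1): e=[42,0,0] → .  [on edge]
    (5,1)@(11, 3): e=[30,0,12] → X  [on edge]
    (6,1)@(13, 3): e=[42,14,-14] → .
    (4,2)@(9, 5): e=[18,0,24] → X  [on edge]
    (5,2)@(11, 5): e=[30,14,-2] → .
    (3,3)@(7, 7): e=[6,0,36] → X  [on edge]
    (5,3)@(11, 7): e=[30,28,-16] → .
    (2,4)@(5, 9): e=[-6,0,48] → .  [on edge]
    (3,4)@(7, 9): e=[6,14,22] → X
    (4,4)@(9, 9): e=[18,28,-4] → .
    (1,5)@(3, 11): e=[-18,0,60] → .  [on edge]
    (3,5)@(7, 11): e=[6,28,8] → X
    (0,6)@(1, 13): e=[-30,0,72] → .  [on edge]
  covered (6 px):
    . . . . . . . . . . .
    . . . . . X . . . . .
    . . . . X . . . . . .
    . . . X X . . . . . .
    . . . X . . . . . . .
    . . . X . . . . . . .
    . . . . . . . . . . .
    . . . . . . . . . . .
T1:
  2·area = 72
  edge (6, 2)→(6, 14): d=(0,12) right/bottom  bias=-1
  edge (6, 14)→(0, 8): d=(-6,-6) top-left  bias=+0
  edge (0, 8)→(6, 2): d=(6,-6) top-left  bias=+0
    (3,0)@(7, 1): e=[-12,84,0] → .  [on edge]
    (2,1)@(5, 3): e=[12,60,0] → X  [on edge]
    (3,1)@(7, 3): e=[-12,72,12] → .
    (1,2)@(3, 5): e=[36,36,0] → X  [on edge]
    (3,2)@(7, 5): e=[-12,60,24] → .
    (0,3)@(1, 7): e=[60,12,0] → X  [on edge]
    (3,3)@(7, 7): e=[-12,48,36] → .
    (0,4)@(1, 9): e=[60,0,12] → X  [on edge]
    (3,4)@(7, 9): e=[-12,36,48] → .
    (0,5)@(1, 11): e=[60,-12,24] → .
    (1,5)@(3, 11): e=[36,0,36] → X  [on edge]
    (3,5)@(7, 11): e=[-12,24,60] → .
    (2,6)@(5, 13): e=[12,0,60] → X  [on edge]
    (3,7)@(7, 15): e=[-12,0,84] → .  [on edge]
  covered (12 px):
    . . . . . . . . . . .
    . . X . . . . . . . .
    . X X . . . . . . . .
    X X X . . . . . . . .
    X X X . . . . . . . .
    . X X . . . . . . . .
    . . X . . . . . . . .
    . . . . . . . . . . .

Z-buffer (winner per pixel, '.' = empty):
  . . . . . . . . . . .
  . . 1 . . 0 . . . . .
  . 1 1 . 0 . . . . . .
  1 1 1 0 0 . . . . . .
  1 1 1 0 . . . . . . .
  . 1 1 0 . . . . . . .
  . . 1 . . . . . . . .
  . . . . . . . . . . .

Result: -1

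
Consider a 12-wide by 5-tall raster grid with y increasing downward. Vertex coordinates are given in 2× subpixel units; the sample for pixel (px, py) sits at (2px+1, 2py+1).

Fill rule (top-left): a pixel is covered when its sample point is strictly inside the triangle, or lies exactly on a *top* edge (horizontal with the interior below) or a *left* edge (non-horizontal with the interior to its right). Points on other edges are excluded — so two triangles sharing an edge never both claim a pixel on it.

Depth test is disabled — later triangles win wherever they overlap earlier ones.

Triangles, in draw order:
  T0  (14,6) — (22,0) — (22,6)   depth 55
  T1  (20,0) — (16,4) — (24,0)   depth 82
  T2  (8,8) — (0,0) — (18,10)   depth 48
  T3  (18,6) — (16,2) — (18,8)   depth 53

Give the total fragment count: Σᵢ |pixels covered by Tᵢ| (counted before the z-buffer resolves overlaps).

T0:
  2·area = 48
  edge (14, 6)→(22, 0): d=(8,-6) top-left  bias=+0
  edge (22, 0)→(22, 6): d=(0,6) right/bottom  bias=-1
  edge (22, 6)→(14, 6): d=(-8,0) right/bottom  bias=-1
    (10,0)@(21, 1): e=[2,6,40] → █
    (11,0)@(23, 1): e=[14,-6,40] → ·
    (9,1)@(19, 3): e=[6,18,24] → █
    (11,1)@(23, 3): e=[30,-6,24] → ·
    (8,2)@(17, 5): e=[10,30,8] → █
    (11,2)@(23, 5): e=[46,-6,8] → ·
    (8,3)@(17, 7): e=[26,30,-8] → ·
    (9,3)@(19, 7): e=[38,18,-8] → ·
    (10,3)@(21, 7): e=[50,6,-8] → ·
  covered (6 px):
    · · · · · · · · · · █ ·
    · · · · · · · · · █ █ ·
    · · · · · · · · █ █ █ ·
    · · · · · · · · · · · ·
    · · · · · · · · · · · ·
T1:
  2·area = 16  (B↔C swapped to make it positive)
  edge (20, 0)→(24, 0): d=(4,0) top-left  bias=+0
  edge (24, 0)→(16, 4): d=(-8,4) right/bottom  bias=-1
  edge (16, 4)→(20, 0): d=(4,-4) top-left  bias=+0
    (9,0)@(19, 1): e=[4,12,0] → █  [on edge]
    (10,0)@(21, 1): e=[4,4,8] → █
    (11,0)@(23, 1): e=[4,-4,16] → ·
    (8,1)@(17, 3): e=[12,4,0] → █  [on edge]
    (9,1)@(19, 3): e=[12,-4,8] → ·
    (10,1)@(21, 3): e=[12,-12,16] → ·
    (7,2)@(15, 5): e=[20,-4,0] → ·  [on edge]
    (8,2)@(17, 5): e=[20,-12,8] → ·
    (6,3)@(13, 7): e=[28,-12,0] → ·  [on edge]
    (5,4)@(11, 9): e=[36,-20,0] → ·  [on edge]
  covered (3 px):
    · · · · · · · · · █ █ ·
    · · · · · · · · █ · · ·
    · · · · · · · · · · · ·
    · · · · · · · · · · · ·
    · · · · · · · · · · · ·
T2:
  2·area = 64
  edge (8, 8)→(0, 0): d=(-8,-8) top-left  bias=+0
  edge (0, 0)→(18, 10): d=(18,10) right/bottom  bias=-1
  edge (18, 10)→(8, 8): d=(-10,-2) top-left  bias=+0
    (0,0)@(1, 1): e=[0,8,56] → █  [on edge]
    (1,0)@(3, 1): e=[16,-12,60] → ·
    (0,1)@(1, 3): e=[-16,44,36] → ·
    (1,1)@(3, 3): e=[0,24,40] → █  [on edge]
    (2,1)@(5, 3): e=[16,4,44] → █
    (3,1)@(7, 3): e=[32,-16,48] → ·
    (1,2)@(3, 5): e=[-16,60,20] → ·
    (2,2)@(5, 5): e=[0,40,24] → █  [on edge]
    (3,2)@(7, 5): e=[16,20,28] → █
    (4,2)@(9, 5): e=[32,0,32] → ·  [on edge]
    (1,3)@(3, 7): e=[-32,96,0] → ·  [on edge]
    (2,3)@(5, 7): e=[-16,76,4] → ·
    (3,3)@(7, 7): e=[0,56,8] → █  [on edge]
    (4,4)@(9, 9): e=[0,72,-8] → ·  [on edge]
    (6,4)@(13, 9): e=[32,32,0] → █  [on edge]
  covered (10 px):
    █ · · · · · · · · · · ·
    · █ █ · · · · · · · · ·
    · · █ █ · · · · · · · ·
    · · · █ █ █ · · · · · ·
    · · · · · · █ █ · · · ·
T3:
  2·area = 4  (B↔C swapped to make it positive)
  edge (18, 6)→(18, 8): d=(0,2) right/bottom  bias=-1
  edge (18, 8)→(16, 2): d=(-2,-6) top-left  bias=+0
  edge (16, 2)→(18, 6): d=(2,4) right/bottom  bias=-1
    (8,2)@(17, 5): e=[2,0,2] → █  [on edge]
    (9,2)@(19, 5): e=[-2,12,-6] → ·
    (8,3)@(17, 7): e=[2,-4,6] → ·
  covered (1 px):
    · · · · · · · · · · · ·
    · · · · · · · · · · · ·
    · · · · · · · · █ · · ·
    · · · · · · · · · · · ·
    · · · · · · · · · · · ·

Result: 20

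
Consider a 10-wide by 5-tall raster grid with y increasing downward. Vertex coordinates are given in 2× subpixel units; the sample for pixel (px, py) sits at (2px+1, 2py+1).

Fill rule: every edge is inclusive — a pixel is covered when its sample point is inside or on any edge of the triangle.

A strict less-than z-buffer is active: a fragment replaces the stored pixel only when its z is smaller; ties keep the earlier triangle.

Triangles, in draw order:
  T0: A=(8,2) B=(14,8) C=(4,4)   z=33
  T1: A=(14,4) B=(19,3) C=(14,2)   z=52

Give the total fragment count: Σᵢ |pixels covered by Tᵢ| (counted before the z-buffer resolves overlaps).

T0:
  2·area = 36
  edge (8, 2)→(14, 8): d=(6,6) inclusive
  edge (14, 8)→(4, 4): d=(-10,-4) inclusive
  edge (4, 4)→(8, 2): d=(4,-2) inclusive
    (3,0)@(7, 1): e=[0,42,-6] → ·  [on edge]
    (3,1)@(7, 3): e=[12,22,2] → █
    (4,1)@(9, 3): e=[0,30,6] → █  [on edge]
    (5,1)@(11, 3): e=[-12,38,10] → ·
    (3,2)@(7, 5): e=[24,2,10] → █
    (5,2)@(11, 5): e=[0,18,18] → █  [on edge]
    (6,2)@(13, 5): e=[-12,26,22] → ·
    (3,3)@(7, 7): e=[36,-18,18] → ·
    (4,3)@(9, 7): e=[24,-10,22] → ·
    (5,3)@(11, 7): e=[12,-2,26] → ·
    (6,3)@(13, 7): e=[0,6,30] → █  [on edge]
    (7,3)@(15, 7): e=[-12,14,34] → ·
    (7,4)@(15, 9): e=[0,-6,42] → ·  [on edge]
  covered (6 px):
    · · · · · · · · · ·
    · · · █ █ · · · · ·
    · · · █ █ █ · · · ·
    · · · · · · █ · · ·
    · · · · · · · · · ·
T1:
  2·area = 10  (B↔C swapped to make it positive)
  edge (14, 4)→(14, 2): d=(0,-2) inclusive
  edge (14, 2)→(19, 3): d=(5,1) inclusive
  edge (19, 3)→(14, 4): d=(-5,1) inclusive
    (4,0)@(9, 1): e=[-10,0,20] → ·  [on edge]
    (7,1)@(15, 3): e=[2,4,4] → █
    (8,1)@(17, 3): e=[6,2,2] → █
    (9,1)@(19, 3): e=[10,0,0] → █  [on edge]
    (4,2)@(9, 5): e=[-10,20,0] → ·  [on edge]
    (7,2)@(15, 5): e=[2,14,-6] → ·
    (8,2)@(17, 5): e=[6,12,-8] → ·
    (9,2)@(19, 5): e=[10,10,-10] → ·
  covered (3 px):
    · · · · · · · · · ·
    · · · · · · · █ █ █
    · · · · · · · · · ·
    · · · · · · · · · ·
    · · · · · · · · · ·

Final: 9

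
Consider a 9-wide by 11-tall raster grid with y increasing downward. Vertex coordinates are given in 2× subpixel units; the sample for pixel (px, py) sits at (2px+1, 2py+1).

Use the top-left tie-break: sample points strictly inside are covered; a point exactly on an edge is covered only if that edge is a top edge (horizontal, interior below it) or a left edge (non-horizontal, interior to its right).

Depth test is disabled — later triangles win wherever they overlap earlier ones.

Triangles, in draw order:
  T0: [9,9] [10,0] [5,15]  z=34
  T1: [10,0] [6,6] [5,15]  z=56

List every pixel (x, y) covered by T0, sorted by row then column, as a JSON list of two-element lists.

T0:
  2·area = 30  (B↔C swapped to make it positive)
  edge (9, 9)→(5, 15): d=(-4,6) right/bottom  bias=-1
  edge (5, 15)→(10, 0): d=(5,-15) top-left  bias=+0
  edge (10, 0)→(9, 9): d=(-1,9) right/bottom  bias=-1
    (4,1)@(9, 3): e=[24,0,6] → #  [on edge]
    (5,1)@(11, 3): e=[12,30,-12] → ·
    (6,1)@(13, 3): e=[0,60,-30] → ·  [on edge]
    (4,2)@(9, 5): e=[16,10,4] → #
    (5,2)@(11, 5): e=[4,40,-14] → ·
    (4,3)@(9, 7): e=[8,20,2] → #
    (5,3)@(11, 7): e=[-4,50,-16] → ·
    (3,4)@(7, 9): e=[12,0,18] → #  [on edge]
    (4,4)@(9, 9): e=[0,30,0] → ·  [on edge]
    (3,5)@(7, 11): e=[4,10,16] → #
    (4,5)@(9, 11): e=[-8,40,-2] → ·
    (3,6)@(7, 13): e=[-4,20,14] → ·
    (2,7)@(5, 15): e=[0,0,30] → ·  [on edge]
    (0,10)@(1, 21): e=[0,-30,60] → ·  [on edge]
    (1,10)@(3, 21): e=[-12,0,42] → ·  [on edge]
  covered (5 px):
    · · · · · · · · ·
    · · · · # · · · ·
    · · · · # · · · ·
    · · · · # · · · ·
    · · · # · · · · ·
    · · · # · · · · ·
    · · · · · · · · ·
    · · · · · · · · ·
    · · · · · · · · ·
    · · · · · · · · ·
    · · · · · · · · ·
T1:
  2·area = 30  (B↔C swapped to make it positive)
  edge (10, 0)→(5, 15): d=(-5,15) right/bottom  bias=-1
  edge (5, 15)→(6, 6): d=(1,-9) top-left  bias=+0
  edge (6, 6)→(10, 0): d=(4,-6) top-left  bias=+0
    (4,1)@(9, 3): e=[0,24,6] → ·  [on edge]
    (3,2)@(7, 5): e=[20,8,2] → #
    (4,2)@(9, 5): e=[-10,26,14] → ·
    (3,3)@(7, 7): e=[10,10,10] → #
    (4,3)@(9, 7): e=[-20,28,22] → ·
    (3,4)@(7, 9): e=[0,12,18] → ·  [on edge]
    (2,7)@(5, 15): e=[0,0,30] → ·  [on edge]
    (1,10)@(3, 21): e=[0,-12,42] → ·  [on edge]
  covered (2 px):
    · · · · · · · · ·
    · · · · · · · · ·
    · · · # · · · · ·
    · · · # · · · · ·
    · · · · · · · · ·
    · · · · · · · · ·
    · · · · · · · · ·
    · · · · · · · · ·
    · · · · · · · · ·
    · · · · · · · · ·
    · · · · · · · · ·

Final: [[4,1],[4,2],[4,3],[3,4],[3,5]]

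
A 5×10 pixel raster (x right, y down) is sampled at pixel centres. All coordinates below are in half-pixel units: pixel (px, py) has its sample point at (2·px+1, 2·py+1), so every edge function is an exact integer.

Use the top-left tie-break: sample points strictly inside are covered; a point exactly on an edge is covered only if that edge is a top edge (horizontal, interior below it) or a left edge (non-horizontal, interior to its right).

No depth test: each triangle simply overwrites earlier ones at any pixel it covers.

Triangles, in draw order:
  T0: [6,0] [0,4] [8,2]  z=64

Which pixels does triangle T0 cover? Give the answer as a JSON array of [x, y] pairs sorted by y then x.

T0:
  2·area = 20  (B↔C swapped to make it positive)
  edge (6, 0)→(8, 2): d=(2,2) right/bottom  bias=-1
  edge (8, 2)→(0, 4): d=(-8,2) right/bottom  bias=-1
  edge (0, 4)→(6, 0): d=(6,-4) top-left  bias=+0
    (2,0)@(5, 1): e=[4,14,2] → X
    (3,0)@(7, 1): e=[0,10,10] → .  [on edge]
    (1,1)@(3, 3): e=[12,2,6] → X
    (2,1)@(5, 3): e=[8,-2,14] → .
    (4,1)@(9, 3): e=[0,-10,30] → .  [on edge]
    (1,2)@(3, 5): e=[16,-14,18] → .
  covered (2 px):
    . . X . .
    . X . . .
    . . . . .
    . . . . .
    . . . . .
    . . . . .
    . . . . .
    . . . . .
    . . . . .
    . . . . .

Final: [[2,0],[1,1]]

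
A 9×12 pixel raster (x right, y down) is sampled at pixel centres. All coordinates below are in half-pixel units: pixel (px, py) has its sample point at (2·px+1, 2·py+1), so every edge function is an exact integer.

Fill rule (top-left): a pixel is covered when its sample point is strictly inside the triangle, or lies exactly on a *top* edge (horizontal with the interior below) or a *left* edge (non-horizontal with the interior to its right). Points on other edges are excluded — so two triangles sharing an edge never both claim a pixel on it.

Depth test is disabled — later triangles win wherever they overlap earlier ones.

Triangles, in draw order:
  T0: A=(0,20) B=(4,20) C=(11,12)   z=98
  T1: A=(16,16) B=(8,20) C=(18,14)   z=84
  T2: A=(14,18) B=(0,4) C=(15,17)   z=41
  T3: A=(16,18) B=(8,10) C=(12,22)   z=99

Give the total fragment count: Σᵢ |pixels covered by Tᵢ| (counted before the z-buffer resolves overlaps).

T0:
  2·area = 32  (B↔C swapped to make it positive)
  edge (0, 20)→(11, 12): d=(11,-8) top-left  bias=+0
  edge (11, 12)→(4, 20): d=(-7,8) right/bottom  bias=-1
  edge (4, 20)→(0, 20): d=(-4,0) right/bottom  bias=-1
    (3,7)@(7, 15): e=[1,11,20] → #
    (4,7)@(9, 15): e=[17,-5,20] → ·
    (2,8)@(5, 17): e=[7,13,12] → #
    (3,8)@(7, 17): e=[23,-3,12] → ·
    (1,9)@(3, 19): e=[13,15,4] → #
    (2,9)@(5, 19): e=[29,-1,4] → ·
    (1,10)@(3, 21): e=[35,1,-4] → ·
  covered (3 px):
    · · · · · · · · ·
    · · · · · · · · ·
    · · · · · · · · ·
    · · · · · · · · ·
    · · · · · · · · ·
    · · · · · · · · ·
    · · · · · · · · ·
    · · · # · · · · ·
    · · # · · · · · ·
    · # · · · · · · ·
    · · · · · · · · ·
    · · · · · · · · ·
T1:
  2·area = 8
  edge (16, 16)→(8, 20): d=(-8,4) right/bottom  bias=-1
  edge (8, 20)→(18, 14): d=(10,-6) top-left  bias=+0
  edge (18, 14)→(16, 16): d=(-2,2) right/bottom  bias=-1
    (8,7)@(17, 15): e=[4,4,0] → ·  [on edge]
    (6,8)@(13, 17): e=[4,0,4] → #  [on edge]
    (7,8)@(15, 17): e=[-4,12,0] → ·  [on edge]
    (6,9)@(13, 19): e=[-12,20,0] → ·  [on edge]
    (5,10)@(11, 21): e=[-20,28,0] → ·  [on edge]
    (1,11)@(3, 23): e=[-4,0,12] → ·  [on edge]
    (4,11)@(9, 23): e=[-28,36,0] → ·  [on edge]
  covered (1 px):
    · · · · · · · · ·
    · · · · · · · · ·
    · · · · · · · · ·
    · · · · · · · · ·
    · · · · · · · · ·
    · · · · · · · · ·
    · · · · · · · · ·
    · · · · · · · · ·
    · · · · · · # · ·
    · · · · · · · · ·
    · · · · · · · · ·
    · · · · · · · · ·
T2:
  2·area = 28
  edge (14, 18)→(0, 4): d=(-14,-14) top-left  bias=+0
  edge (0, 4)→(15, 17): d=(15,13) right/bottom  bias=-1
  edge (15, 17)→(14, 18): d=(-1,1) right/bottom  bias=-1
    (0,2)@(1, 5): e=[0,2,26] → #  [on edge]
    (1,2)@(3, 5): e=[28,-24,24] → ·
    (0,3)@(1, 7): e=[-28,32,24] → ·
    (1,3)@(3, 7): e=[0,6,22] → #  [on edge]
    (2,3)@(5, 7): e=[28,-20,20] → ·
    (1,4)@(3, 9): e=[-28,36,20] → ·
    (2,4)@(5, 9): e=[0,10,18] → #  [on edge]
    (3,4)@(7, 9): e=[28,-16,16] → ·
    (2,5)@(5, 11): e=[-28,40,16] → ·
    (3,5)@(7, 11): e=[0,14,14] → #  [on edge]
    (4,5)@(9, 11): e=[28,-12,12] → ·
    (3,6)@(7, 13): e=[-28,44,12] → ·
    (4,6)@(9, 13): e=[0,18,10] → #  [on edge]
    (5,7)@(11, 15): e=[0,22,6] → #  [on edge]
    (8,7)@(17, 15): e=[84,-56,0] → ·  [on edge]
    (6,8)@(13, 17): e=[0,26,2] → #  [on edge]
    (7,8)@(15, 17): e=[28,0,0] → ·  [on edge]
    (6,9)@(13, 19): e=[-28,56,0] → ·  [on edge]
    (7,9)@(15, 19): e=[0,30,-2] → ·  [on edge]
    (5,10)@(11, 21): e=[-84,112,0] → ·  [on edge]
    (8,10)@(17, 21): e=[0,34,-6] → ·  [on edge]
    (4,11)@(9, 23): e=[-140,168,0] → ·  [on edge]
  covered (7 px):
    · · · · · · · · ·
    · · · · · · · · ·
    # · · · · · · · ·
    · # · · · · · · ·
    · · # · · · · · ·
    · · · # · · · · ·
    · · · · # · · · ·
    · · · · · # · · ·
    · · · · · · # · ·
    · · · · · · · · ·
    · · · · · · · · ·
    · · · · · · · · ·
T3:
  2·area = 64  (B↔C swapped to make it positive)
  edge (16, 18)→(12, 22): d=(-4,4) right/bottom  bias=-1
  edge (12, 22)→(8, 10): d=(-4,-12) top-left  bias=+0
  edge (8, 10)→(16, 18): d=(8,8) right/bottom  bias=-1
    (2,0)@(5, 1): e=[112,0,-48] → ·  [on edge]
    (0,1)@(1, 3): e=[120,-56,0] → ·  [on edge]
    (1,2)@(3, 5): e=[104,-40,0] → ·  [on edge]
    (2,3)@(5, 7): e=[88,-24,0] → ·  [on edge]
    (3,3)@(7, 7): e=[80,0,-16] → ·  [on edge]
    (3,4)@(7, 9): e=[72,-8,0] → ·  [on edge]
    (4,5)@(9, 11): e=[56,8,0] → ·  [on edge]
    (4,6)@(9, 13): e=[48,0,16] → #  [on edge]
    (5,6)@(11, 13): e=[40,24,0] → ·  [on edge]
    (4,7)@(9, 15): e=[40,-8,32] → ·
    (5,7)@(11, 15): e=[32,16,16] → #
    (6,7)@(13, 15): e=[24,40,0] → ·  [on edge]
    (7,8)@(15, 17): e=[8,56,0] → ·  [on edge]
    (8,8)@(17, 17): e=[0,80,-16] → ·  [on edge]
    (5,9)@(11, 19): e=[16,0,48] → #  [on edge]
    (7,9)@(15, 19): e=[0,48,16] → ·  [on edge]
    (8,9)@(17, 19): e=[-8,72,0] → ·  [on edge]
    (6,10)@(13, 21): e=[0,16,48] → ·  [on edge]
    (5,11)@(11, 23): e=[0,-16,80] → ·  [on edge]
  covered (6 px):
    · · · · · · · · ·
    · · · · · · · · ·
    · · · · · · · · ·
    · · · · · · · · ·
    · · · · · · · · ·
    · · · · · · · · ·
    · · · · # · · · ·
    · · · · · # · · ·
    · · · · · # # · ·
    · · · · · # # · ·
    · · · · · · · · ·
    · · · · · · · · ·

Final: 17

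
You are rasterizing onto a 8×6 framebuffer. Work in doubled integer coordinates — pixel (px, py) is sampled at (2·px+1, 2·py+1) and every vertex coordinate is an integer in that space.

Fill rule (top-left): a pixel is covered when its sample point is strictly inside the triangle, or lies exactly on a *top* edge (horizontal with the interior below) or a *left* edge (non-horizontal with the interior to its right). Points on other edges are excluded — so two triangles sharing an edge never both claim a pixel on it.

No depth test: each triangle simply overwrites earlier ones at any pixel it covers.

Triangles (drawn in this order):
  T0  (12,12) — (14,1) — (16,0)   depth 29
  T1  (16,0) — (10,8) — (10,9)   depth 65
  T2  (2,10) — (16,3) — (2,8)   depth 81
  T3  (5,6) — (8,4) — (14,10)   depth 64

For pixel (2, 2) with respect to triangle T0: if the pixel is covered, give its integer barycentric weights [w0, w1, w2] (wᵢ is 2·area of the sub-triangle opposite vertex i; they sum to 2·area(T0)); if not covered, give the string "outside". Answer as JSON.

T0:
  2·area = 20
  edge (12, 12)→(14, 1): d=(2,-11) top-left  bias=+0
  edge (14, 1)→(16, 0): d=(2,-1) top-left  bias=+0
  edge (16, 0)→(12, 12): d=(-4,12) right/bottom  bias=-1
    (7,0)@(15, 1): e=[11,1,8] → █
    (7,1)@(15, 3): e=[15,5,0] → ·  [on edge]
    (6,3)@(13, 7): e=[1,11,8] → █
    (7,3)@(15, 7): e=[23,13,-16] → ·
    (6,4)@(13, 9): e=[5,15,0] → ·  [on edge]
  covered (2 px):
    · · · · · · · █
    · · · · · · · ·
    · · · · · · · ·
    · · · · · · █ ·
    · · · · · · · ·
    · · · · · · · ·
T1:
  2·area = 6  (B↔C swapped to make it positive)
  edge (16, 0)→(10, 9): d=(-6,9) right/bottom  bias=-1
  edge (10, 9)→(10, 8): d=(0,-1) top-left  bias=+0
  edge (10, 8)→(16, 0): d=(6,-8) top-left  bias=+0
    (5,3)@(11, 7): e=[3,1,2] → █
    (6,3)@(13, 7): e=[-15,3,18] → ·
    (5,4)@(11, 9): e=[-9,1,14] → ·
  covered (1 px):
    · · · · · · · ·
    · · · · · · · ·
    · · · · · · · ·
    · · · · · █ · ·
    · · · · · · · ·
    · · · · · · · ·
T2:
  2·area = 28  (B↔C swapped to make it positive)
  edge (2, 10)→(2, 8): d=(0,-2) top-left  bias=+0
  edge (2, 8)→(16, 3): d=(14,-5) top-left  bias=+0
  edge (16, 3)→(2, 10): d=(-14,7) right/bottom  bias=-1
    (5,2)@(11, 5): e=[18,3,7] → █
    (6,2)@(13, 5): e=[22,13,-7] → ·
    (2,3)@(5, 7): e=[6,1,21] → █
    (3,3)@(7, 7): e=[10,11,7] → █
    (4,3)@(9, 7): e=[14,21,-7] → ·
    (5,3)@(11, 7): e=[18,31,-21] → ·
    (1,4)@(3, 9): e=[2,19,7] → █
    (2,4)@(5, 9): e=[6,29,-7] → ·
    (3,4)@(7, 9): e=[10,39,-21] → ·
    (1,5)@(3, 11): e=[2,47,-21] → ·
  covered (4 px):
    · · · · · · · ·
    · · · · · · · ·
    · · · · · █ · ·
    · · █ █ · · · ·
    · █ · · · · · ·
    · · · · · · · ·
T3:
  2·area = 30
  edge (5, 6)→(8, 4): d=(3,-2) top-left  bias=+0
  edge (8, 4)→(14, 10): d=(6,6) right/bottom  bias=-1
  edge (14, 10)→(5, 6): d=(-9,-4) top-left  bias=+0
    (2,0)@(5, 1): e=[-15,0,45] → ·  [on edge]
    (3,1)@(7, 3): e=[-5,0,35] → ·  [on edge]
    (3,2)@(7, 5): e=[1,12,17] → █
    (4,2)@(9, 5): e=[5,0,25] → ·  [on edge]
    (3,3)@(7, 7): e=[7,24,-1] → ·
    (4,3)@(9, 7): e=[11,12,7] → █
    (5,3)@(11, 7): e=[15,0,15] → ·  [on edge]
    (4,4)@(9, 9): e=[17,24,-11] → ·
    (6,4)@(13, 9): e=[25,0,5] → ·  [on edge]
    (7,5)@(15, 11): e=[35,0,-5] → ·  [on edge]
  covered (2 px):
    · · · · · · · ·
    · · · · · · · ·
    · · · █ · · · ·
    · · · · █ · · ·
    · · · · · · · ·
    · · · · · · · ·

Result: "outside"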